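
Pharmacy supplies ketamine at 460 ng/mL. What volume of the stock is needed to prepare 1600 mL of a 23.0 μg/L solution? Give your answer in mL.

23.0 μg/L = 23.0 ng/mL.
V₁ = C₂V₂/C₁ = 23.0 × 1600 / 460 = 80.0 mL.

80.0 mL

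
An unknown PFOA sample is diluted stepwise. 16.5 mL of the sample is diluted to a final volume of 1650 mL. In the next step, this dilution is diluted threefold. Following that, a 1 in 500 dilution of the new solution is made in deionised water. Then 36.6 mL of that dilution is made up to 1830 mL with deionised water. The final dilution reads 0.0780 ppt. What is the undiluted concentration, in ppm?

0.585 ppm

Overall dilution factor = 100 × 3 × 500 × 50 = 7.50 × 10⁶.
Original = 0.0780 ppt × 7.50 × 10⁶ = 5.85 × 10⁵ ppt = 0.585 ppm.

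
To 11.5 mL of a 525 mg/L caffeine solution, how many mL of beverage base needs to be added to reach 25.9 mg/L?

222 mL

V₂ = C₁V₁/C₂ = 525 × 11.5 / 25.9 = 233 mL.
Diluent to add = V₂ − V₁ = 233 − 11.5 = 222 mL.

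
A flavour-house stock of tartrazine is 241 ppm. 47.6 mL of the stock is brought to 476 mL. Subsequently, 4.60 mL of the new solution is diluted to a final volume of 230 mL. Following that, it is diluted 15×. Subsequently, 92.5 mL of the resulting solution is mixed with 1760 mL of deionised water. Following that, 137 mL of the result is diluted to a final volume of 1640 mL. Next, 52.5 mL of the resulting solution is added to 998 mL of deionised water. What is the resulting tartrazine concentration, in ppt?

Overall dilution factor = 10 × 50 × 15 × 20.03 × 11.97 × 20.01 = 3.60 × 10⁷.
241 ppm / 3.60 × 10⁷ = 6.70 × 10⁻⁶ ppm = 6.70 ppt.

6.70 ppt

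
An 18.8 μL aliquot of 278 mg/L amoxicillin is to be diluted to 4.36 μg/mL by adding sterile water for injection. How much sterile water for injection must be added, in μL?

4.36 μg/mL = 4.36 mg/L.
V₂ = C₁V₁/C₂ = 278 × 18.8 / 4.36 = 1199 μL.
Diluent to add = V₂ − V₁ = 1199 − 18.8 = 1180 μL.

1180 μL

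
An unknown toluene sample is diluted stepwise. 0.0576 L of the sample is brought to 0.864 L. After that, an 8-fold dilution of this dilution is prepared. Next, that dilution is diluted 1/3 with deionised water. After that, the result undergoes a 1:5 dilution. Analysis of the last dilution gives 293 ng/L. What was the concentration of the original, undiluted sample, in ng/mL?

Overall dilution factor = 15 × 8 × 3 × 5 = 1800.
Original = 293 ng/L × 1800 = 5.27 × 10⁵ ng/L = 527 ng/mL.

527 ng/mL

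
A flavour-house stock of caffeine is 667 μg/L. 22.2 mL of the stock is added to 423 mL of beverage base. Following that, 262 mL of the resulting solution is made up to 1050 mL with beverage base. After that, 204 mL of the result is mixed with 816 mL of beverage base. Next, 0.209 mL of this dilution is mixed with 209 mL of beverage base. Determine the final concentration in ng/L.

Overall dilution factor = 20.05 × 4.008 × 5 × 1001 = 4.02 × 10⁵.
667 μg/L / 4.02 × 10⁵ = 1.66 × 10⁻³ μg/L = 1.66 ng/L.

1.66 ng/L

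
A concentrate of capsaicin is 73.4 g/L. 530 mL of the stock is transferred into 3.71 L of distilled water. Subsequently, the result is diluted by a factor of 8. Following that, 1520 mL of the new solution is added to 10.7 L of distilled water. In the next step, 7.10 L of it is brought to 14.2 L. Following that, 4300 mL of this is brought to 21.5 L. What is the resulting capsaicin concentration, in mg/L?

14.3 mg/L

Overall dilution factor = 8 × 8 × 8.039 × 2 × 5 = 5145.
73.4 g/L / 5145 = 0.0143 g/L = 14.3 mg/L.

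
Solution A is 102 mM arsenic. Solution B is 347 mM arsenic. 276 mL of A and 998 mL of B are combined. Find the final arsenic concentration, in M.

C_mix = (C_A·V_A + C_B·V_B)/(V_A + V_B) = (102×276 + 347×998) / 1274 = 294 mM = 0.294 M.

0.294 M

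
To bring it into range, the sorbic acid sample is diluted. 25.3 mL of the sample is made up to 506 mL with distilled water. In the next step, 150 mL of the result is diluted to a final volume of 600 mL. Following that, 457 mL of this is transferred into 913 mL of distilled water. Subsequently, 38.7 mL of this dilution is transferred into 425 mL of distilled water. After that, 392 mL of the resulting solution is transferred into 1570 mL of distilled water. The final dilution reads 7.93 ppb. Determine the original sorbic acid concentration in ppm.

114 ppm

Overall dilution factor = 20 × 4 × 2.998 × 11.98 × 5.005 = 1.44 × 10⁴.
Original = 7.93 ppb × 1.44 × 10⁴ = 1.14 × 10⁵ ppb = 114 ppm.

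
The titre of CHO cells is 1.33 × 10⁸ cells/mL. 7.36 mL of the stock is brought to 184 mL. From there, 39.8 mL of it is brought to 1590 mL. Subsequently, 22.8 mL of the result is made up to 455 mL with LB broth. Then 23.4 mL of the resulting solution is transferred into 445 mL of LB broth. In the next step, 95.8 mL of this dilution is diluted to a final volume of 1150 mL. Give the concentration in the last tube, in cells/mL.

Overall dilution factor = 25 × 39.95 × 19.96 × 20.02 × 12.00 = 4.79 × 10⁶.
1.33 × 10⁸ cells/mL / 4.79 × 10⁶ = 27.8 cells/mL.

27.8 cells/mL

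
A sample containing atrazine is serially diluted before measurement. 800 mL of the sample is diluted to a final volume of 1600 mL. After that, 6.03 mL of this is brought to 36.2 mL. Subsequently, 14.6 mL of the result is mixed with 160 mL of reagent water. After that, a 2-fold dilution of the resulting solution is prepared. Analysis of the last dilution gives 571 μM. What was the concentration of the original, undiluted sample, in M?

0.164 M

Overall dilution factor = 2 × 6.003 × 11.96 × 2 = 287.
Original = 571 μM × 287 = 1.64 × 10⁵ μM = 0.164 M.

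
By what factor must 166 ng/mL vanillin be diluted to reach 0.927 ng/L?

Factor = C₀/C_target = 166 ng/mL / 0.927 ng/L = 1.79 × 10⁵.

1.79 × 10⁵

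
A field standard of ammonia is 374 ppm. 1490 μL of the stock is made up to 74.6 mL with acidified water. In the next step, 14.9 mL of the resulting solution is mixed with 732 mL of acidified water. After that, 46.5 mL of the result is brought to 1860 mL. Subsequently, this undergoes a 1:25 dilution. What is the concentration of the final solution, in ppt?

Overall dilution factor = 50.07 × 50.13 × 40 × 25 = 2.51 × 10⁶.
374 ppm / 2.51 × 10⁶ = 1.49 × 10⁻⁴ ppm = 149 ppt.

149 ppt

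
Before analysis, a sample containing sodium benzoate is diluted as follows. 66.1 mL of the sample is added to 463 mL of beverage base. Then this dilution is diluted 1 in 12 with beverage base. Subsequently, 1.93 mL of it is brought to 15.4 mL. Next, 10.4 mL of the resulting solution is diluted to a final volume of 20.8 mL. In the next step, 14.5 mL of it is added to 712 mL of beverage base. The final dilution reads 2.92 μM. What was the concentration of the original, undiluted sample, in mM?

224 mM

Overall dilution factor = 8.005 × 12 × 7.979 × 2 × 50.10 = 7.68 × 10⁴.
Original = 2.92 μM × 7.68 × 10⁴ = 2.24 × 10⁵ μM = 224 mM.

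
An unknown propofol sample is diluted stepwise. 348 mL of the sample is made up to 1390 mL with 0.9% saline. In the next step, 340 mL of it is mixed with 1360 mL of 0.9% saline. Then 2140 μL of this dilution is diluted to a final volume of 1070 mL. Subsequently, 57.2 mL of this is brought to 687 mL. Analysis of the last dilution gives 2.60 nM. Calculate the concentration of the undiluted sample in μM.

Overall dilution factor = 3.994 × 5 × 500 × 12.01 = 1.20 × 10⁵.
Original = 2.60 nM × 1.20 × 10⁵ = 3.12 × 10⁵ nM = 312 μM.

312 μM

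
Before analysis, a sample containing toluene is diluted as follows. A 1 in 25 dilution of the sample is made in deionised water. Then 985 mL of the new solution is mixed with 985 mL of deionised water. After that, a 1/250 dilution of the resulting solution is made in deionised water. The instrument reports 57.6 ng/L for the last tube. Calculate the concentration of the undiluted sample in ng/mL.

720 ng/mL

Overall dilution factor = 25 × 2 × 250 = 1.25 × 10⁴.
Original = 57.6 ng/L × 1.25 × 10⁴ = 7.20 × 10⁵ ng/L = 720 ng/mL.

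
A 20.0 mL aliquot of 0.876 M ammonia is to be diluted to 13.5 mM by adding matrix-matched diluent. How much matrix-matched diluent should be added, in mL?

13.5 mM = 0.0135 M.
V₂ = C₁V₁/C₂ = 0.876 × 20.0 / 0.0135 = 1298 mL.
Diluent to add = V₂ − V₁ = 1298 − 20.0 = 1280 mL.

1280 mL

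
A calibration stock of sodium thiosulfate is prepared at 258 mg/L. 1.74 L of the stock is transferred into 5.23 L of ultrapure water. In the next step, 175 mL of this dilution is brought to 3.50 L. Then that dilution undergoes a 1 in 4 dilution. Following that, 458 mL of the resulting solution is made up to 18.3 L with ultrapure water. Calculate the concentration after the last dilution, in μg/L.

Overall dilution factor = 4.006 × 20 × 4 × 39.96 = 1.28 × 10⁴.
258 mg/L / 1.28 × 10⁴ = 0.0201 mg/L = 20.1 μg/L.

20.1 μg/L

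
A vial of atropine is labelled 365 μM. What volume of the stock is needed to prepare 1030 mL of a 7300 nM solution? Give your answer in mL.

7300 nM = 7.30 μM.
V₁ = C₂V₂/C₁ = 7.30 × 1030 / 365 = 20.6 mL.

20.6 mL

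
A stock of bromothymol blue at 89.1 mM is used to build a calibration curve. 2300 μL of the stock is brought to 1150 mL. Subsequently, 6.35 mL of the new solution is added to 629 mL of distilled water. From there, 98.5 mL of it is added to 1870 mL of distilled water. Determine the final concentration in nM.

Overall dilution factor = 500 × 100.1 × 19.98 = 10.00 × 10⁵.
89.1 mM / 10.00 × 10⁵ = 8.91 × 10⁻⁵ mM = 89.1 nM.

89.1 nM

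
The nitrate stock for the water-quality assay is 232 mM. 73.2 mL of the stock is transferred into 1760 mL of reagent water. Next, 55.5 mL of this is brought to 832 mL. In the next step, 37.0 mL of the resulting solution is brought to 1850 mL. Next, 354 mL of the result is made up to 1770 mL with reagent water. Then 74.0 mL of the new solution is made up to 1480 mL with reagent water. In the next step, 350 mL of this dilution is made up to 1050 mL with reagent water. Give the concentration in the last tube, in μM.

Overall dilution factor = 25.04 × 14.99 × 50 × 5 × 20 × 3 = 5.63 × 10⁶.
232 mM / 5.63 × 10⁶ = 4.12 × 10⁻⁵ mM = 0.0412 μM.

0.0412 μM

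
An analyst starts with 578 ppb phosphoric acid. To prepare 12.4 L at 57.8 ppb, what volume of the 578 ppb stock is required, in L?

1.24 L

V₁ = C₂V₂/C₁ = 57.8 × 12.4 / 578 = 1.24 L.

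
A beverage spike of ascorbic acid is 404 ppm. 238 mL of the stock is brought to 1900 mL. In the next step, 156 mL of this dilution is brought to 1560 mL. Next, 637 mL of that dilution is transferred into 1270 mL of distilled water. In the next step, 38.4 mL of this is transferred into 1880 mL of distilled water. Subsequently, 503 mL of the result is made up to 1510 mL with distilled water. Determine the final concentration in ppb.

11.3 ppb

Overall dilution factor = 7.983 × 10 × 2.994 × 49.96 × 3.002 = 3.58 × 10⁴.
404 ppm / 3.58 × 10⁴ = 0.0113 ppm = 11.3 ppb.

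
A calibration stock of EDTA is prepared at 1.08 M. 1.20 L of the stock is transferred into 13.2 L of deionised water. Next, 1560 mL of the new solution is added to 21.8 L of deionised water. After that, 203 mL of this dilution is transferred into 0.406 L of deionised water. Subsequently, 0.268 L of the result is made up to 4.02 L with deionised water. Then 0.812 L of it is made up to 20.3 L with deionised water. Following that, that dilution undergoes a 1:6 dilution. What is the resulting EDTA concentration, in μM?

Overall dilution factor = 12 × 14.97 × 3 × 15 × 25 × 6 = 1.21 × 10⁶.
1.08 M / 1.21 × 10⁶ = 8.90 × 10⁻⁷ M = 0.890 μM.

0.890 μM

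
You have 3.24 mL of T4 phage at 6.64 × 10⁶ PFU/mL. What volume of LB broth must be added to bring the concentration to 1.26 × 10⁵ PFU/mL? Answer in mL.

168 mL

V₂ = C₁V₁/C₂ = 6.64 × 10⁶ × 3.24 / 1.26 × 10⁵ = 171 mL.
Diluent to add = V₂ − V₁ = 171 − 3.24 = 168 mL.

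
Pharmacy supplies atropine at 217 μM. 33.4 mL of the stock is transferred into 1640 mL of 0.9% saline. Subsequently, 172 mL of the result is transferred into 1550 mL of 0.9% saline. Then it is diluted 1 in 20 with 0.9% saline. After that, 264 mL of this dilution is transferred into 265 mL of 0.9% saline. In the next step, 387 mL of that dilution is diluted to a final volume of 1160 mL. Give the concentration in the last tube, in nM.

Overall dilution factor = 50.10 × 10.01 × 20 × 2.004 × 2.997 = 6.03 × 10⁴.
217 μM / 6.03 × 10⁴ = 3.60 × 10⁻³ μM = 3.60 nM.

3.60 nM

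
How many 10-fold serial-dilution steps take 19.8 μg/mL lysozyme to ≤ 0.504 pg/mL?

Need 10ⁿ ≥ 3.93 × 10⁷, so n ≥ log(3.93 × 10⁷)/log(10) = 7.59.
Minimum whole steps: n = 8.

8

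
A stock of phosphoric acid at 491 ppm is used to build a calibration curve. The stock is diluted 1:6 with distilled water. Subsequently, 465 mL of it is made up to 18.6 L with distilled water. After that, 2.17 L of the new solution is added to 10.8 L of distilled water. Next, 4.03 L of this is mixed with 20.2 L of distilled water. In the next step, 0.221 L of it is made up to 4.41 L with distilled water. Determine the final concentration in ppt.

2850 ppt

Overall dilution factor = 6 × 40 × 5.977 × 6.012 × 19.95 = 1.72 × 10⁵.
491 ppm / 1.72 × 10⁵ = 2.85 × 10⁻³ ppm = 2850 ppt.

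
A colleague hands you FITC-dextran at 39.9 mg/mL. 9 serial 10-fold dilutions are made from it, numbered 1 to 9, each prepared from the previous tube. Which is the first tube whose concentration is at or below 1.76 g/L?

Tube n has concentration 39.9 mg/mL / 10ⁿ.
Need 10ⁿ ≥ 39.9 mg/mL / 1.76 g/L = 22.7, so n ≥ 1.36.
First such tube: n = 2.

tube 2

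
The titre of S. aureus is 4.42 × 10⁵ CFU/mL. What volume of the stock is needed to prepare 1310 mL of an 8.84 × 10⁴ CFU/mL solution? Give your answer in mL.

V₁ = C₂V₂/C₁ = 8.84 × 10⁴ × 1310 / 4.42 × 10⁵ = 262 mL.

262 mL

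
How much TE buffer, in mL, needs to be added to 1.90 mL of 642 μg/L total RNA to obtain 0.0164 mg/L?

0.0164 mg/L = 16.4 μg/L.
V₂ = C₁V₁/C₂ = 642 × 1.90 / 16.4 = 74.4 mL.
Diluent to add = V₂ − V₁ = 74.4 − 1.90 = 72.5 mL.

72.5 mL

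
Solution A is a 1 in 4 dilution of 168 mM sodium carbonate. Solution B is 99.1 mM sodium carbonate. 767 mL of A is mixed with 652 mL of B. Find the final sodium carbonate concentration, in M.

C_A = 168 mM / 4 = 42.0 mM.
C_mix = (C_A·V_A + C_B·V_B)/(V_A + V_B) = (42.0×767 + 99.1×652) / 1419 = 68.2 mM = 0.0682 M.

0.0682 M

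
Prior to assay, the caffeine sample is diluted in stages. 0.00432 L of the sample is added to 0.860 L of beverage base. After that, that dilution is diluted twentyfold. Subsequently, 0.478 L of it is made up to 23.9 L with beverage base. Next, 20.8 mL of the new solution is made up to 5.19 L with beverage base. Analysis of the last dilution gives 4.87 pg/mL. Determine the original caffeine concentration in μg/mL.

Overall dilution factor = 200.1 × 20 × 50 × 249.5 = 4.99 × 10⁷.
Original = 4.87 pg/mL × 4.99 × 10⁷ = 2.43 × 10⁸ pg/mL = 243 μg/mL.

243 μg/mL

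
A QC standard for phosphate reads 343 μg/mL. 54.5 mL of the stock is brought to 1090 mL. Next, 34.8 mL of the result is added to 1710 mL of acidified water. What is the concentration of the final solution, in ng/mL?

Overall dilution factor = 20 × 50.14 = 1003.
343 μg/mL / 1003 = 0.342 μg/mL = 342 ng/mL.

342 ng/mL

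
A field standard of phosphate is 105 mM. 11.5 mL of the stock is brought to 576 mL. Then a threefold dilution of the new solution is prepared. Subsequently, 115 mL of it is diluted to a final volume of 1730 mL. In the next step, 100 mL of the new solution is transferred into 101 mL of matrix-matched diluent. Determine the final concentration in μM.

23.1 μM

Overall dilution factor = 50.09 × 3 × 15.04 × 2.010 = 4543.
105 mM / 4543 = 0.0231 mM = 23.1 μM.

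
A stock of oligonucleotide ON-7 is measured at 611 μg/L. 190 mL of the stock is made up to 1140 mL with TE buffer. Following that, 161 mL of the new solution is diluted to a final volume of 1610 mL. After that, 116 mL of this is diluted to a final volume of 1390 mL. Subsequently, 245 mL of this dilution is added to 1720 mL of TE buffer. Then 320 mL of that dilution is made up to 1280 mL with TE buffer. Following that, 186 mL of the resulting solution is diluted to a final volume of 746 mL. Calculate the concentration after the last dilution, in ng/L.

Overall dilution factor = 6 × 10 × 11.98 × 8.020 × 4 × 4.011 = 9.25 × 10⁴.
611 μg/L / 9.25 × 10⁴ = 6.60 × 10⁻³ μg/L = 6.60 ng/L.

6.60 ng/L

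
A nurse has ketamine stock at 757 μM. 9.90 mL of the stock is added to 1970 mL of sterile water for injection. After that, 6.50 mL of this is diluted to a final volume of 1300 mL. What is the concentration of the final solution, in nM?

18.9 nM

Overall dilution factor = 200.0 × 200 = 4.00 × 10⁴.
757 μM / 4.00 × 10⁴ = 0.0189 μM = 18.9 nM.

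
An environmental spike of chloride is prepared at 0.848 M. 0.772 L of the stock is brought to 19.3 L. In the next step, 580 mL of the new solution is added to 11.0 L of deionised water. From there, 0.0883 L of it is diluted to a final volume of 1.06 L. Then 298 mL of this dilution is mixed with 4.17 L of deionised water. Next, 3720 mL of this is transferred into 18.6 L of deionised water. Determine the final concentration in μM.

Overall dilution factor = 25 × 19.97 × 12.00 × 14.99 × 6 = 5.39 × 10⁵.
0.848 M / 5.39 × 10⁵ = 1.57 × 10⁻⁶ M = 1.57 μM.

1.57 μM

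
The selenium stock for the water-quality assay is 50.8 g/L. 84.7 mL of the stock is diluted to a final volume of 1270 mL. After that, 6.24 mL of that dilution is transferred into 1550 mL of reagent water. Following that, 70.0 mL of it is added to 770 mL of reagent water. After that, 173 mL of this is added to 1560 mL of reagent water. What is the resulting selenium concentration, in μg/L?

Overall dilution factor = 14.99 × 249.4 × 12 × 10.02 = 4.50 × 10⁵.
50.8 g/L / 4.50 × 10⁵ = 1.13 × 10⁻⁴ g/L = 113 μg/L.

113 μg/L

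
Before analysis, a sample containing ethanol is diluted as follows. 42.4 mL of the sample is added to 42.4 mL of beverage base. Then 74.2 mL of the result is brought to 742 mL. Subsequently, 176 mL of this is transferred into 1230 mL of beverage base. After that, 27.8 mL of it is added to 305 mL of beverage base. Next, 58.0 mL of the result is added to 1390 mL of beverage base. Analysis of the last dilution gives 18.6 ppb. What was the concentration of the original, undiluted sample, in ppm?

Overall dilution factor = 2 × 10 × 7.989 × 11.97 × 24.97 = 4.78 × 10⁴.
Original = 18.6 ppb × 4.78 × 10⁴ = 8.88 × 10⁵ ppb = 888 ppm.

888 ppm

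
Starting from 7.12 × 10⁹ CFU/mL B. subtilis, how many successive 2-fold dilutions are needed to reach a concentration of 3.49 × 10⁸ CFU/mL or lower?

5

Need 2ⁿ ≥ 20.4, so n ≥ log(20.4)/log(2) = 4.35.
Minimum whole steps: n = 5.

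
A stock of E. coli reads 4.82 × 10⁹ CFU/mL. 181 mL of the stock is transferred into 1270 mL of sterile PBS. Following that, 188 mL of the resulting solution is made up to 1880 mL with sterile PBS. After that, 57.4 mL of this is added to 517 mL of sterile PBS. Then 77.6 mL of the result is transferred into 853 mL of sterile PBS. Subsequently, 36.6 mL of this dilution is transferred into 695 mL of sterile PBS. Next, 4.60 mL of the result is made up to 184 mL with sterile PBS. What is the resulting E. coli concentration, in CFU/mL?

627 CFU/mL

Overall dilution factor = 8.017 × 10 × 10.01 × 11.99 × 19.99 × 40 = 7.69 × 10⁶.
4.82 × 10⁹ CFU/mL / 7.69 × 10⁶ = 627 CFU/mL.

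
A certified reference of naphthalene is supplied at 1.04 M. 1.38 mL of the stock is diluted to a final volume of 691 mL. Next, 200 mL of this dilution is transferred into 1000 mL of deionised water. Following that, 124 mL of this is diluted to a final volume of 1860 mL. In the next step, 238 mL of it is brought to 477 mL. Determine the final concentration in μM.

Overall dilution factor = 500.7 × 6 × 15 × 2.004 = 9.03 × 10⁴.
1.04 M / 9.03 × 10⁴ = 1.15 × 10⁻⁵ M = 11.5 μM.

11.5 μM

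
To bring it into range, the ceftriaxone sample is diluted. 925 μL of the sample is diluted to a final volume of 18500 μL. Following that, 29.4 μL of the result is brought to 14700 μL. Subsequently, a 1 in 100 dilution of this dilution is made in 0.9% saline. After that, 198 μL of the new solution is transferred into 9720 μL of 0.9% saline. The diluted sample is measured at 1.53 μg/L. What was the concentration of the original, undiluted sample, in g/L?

Overall dilution factor = 20 × 500 × 100 × 50.09 = 5.01 × 10⁷.
Original = 1.53 μg/L × 5.01 × 10⁷ = 7.66 × 10⁷ μg/L = 76.6 g/L.

76.6 g/L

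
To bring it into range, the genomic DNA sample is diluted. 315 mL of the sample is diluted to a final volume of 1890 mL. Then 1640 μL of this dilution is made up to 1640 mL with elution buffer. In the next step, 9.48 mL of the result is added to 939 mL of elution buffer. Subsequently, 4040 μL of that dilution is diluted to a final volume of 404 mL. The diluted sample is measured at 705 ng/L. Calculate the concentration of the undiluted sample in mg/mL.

Overall dilution factor = 6 × 1000 × 100.1 × 100 = 6.00 × 10⁷.
Original = 705 ng/L × 6.00 × 10⁷ = 4.23 × 10¹⁰ ng/L = 42.3 mg/mL.

42.3 mg/mL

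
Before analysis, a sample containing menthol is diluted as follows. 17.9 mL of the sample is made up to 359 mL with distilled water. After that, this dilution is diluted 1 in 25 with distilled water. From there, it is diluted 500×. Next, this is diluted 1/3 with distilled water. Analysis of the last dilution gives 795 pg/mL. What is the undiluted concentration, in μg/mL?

Overall dilution factor = 20.06 × 25 × 500 × 3 = 7.52 × 10⁵.
Original = 795 pg/mL × 7.52 × 10⁵ = 5.98 × 10⁸ pg/mL = 598 μg/mL.

598 μg/mL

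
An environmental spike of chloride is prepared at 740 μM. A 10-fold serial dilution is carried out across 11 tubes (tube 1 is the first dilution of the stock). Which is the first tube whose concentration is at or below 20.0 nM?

Tube n has concentration 740 μM / 10ⁿ.
Need 10ⁿ ≥ 740 μM / 20.0 nM = 3.70 × 10⁴, so n ≥ 4.57.
First such tube: n = 5.

tube 5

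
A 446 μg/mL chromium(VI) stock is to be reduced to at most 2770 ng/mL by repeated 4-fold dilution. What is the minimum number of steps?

Need 4ⁿ ≥ 161, so n ≥ log(161)/log(4) = 3.67.
Minimum whole steps: n = 4.

4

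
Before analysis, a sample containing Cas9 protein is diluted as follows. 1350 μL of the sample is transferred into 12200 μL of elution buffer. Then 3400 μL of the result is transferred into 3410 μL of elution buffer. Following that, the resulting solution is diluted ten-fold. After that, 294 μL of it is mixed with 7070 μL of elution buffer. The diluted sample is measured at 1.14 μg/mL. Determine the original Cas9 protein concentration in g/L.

5.74 g/L

Overall dilution factor = 10.04 × 2.003 × 10 × 25.05 = 5035.
Original = 1.14 μg/mL × 5035 = 5740 μg/mL = 5.74 g/L.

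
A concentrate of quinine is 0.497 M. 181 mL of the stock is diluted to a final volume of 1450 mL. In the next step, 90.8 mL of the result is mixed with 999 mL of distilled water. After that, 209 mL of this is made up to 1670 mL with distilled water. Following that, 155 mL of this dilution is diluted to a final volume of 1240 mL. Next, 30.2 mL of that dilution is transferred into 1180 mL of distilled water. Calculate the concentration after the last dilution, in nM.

Overall dilution factor = 8.011 × 12.00 × 7.990 × 8 × 40.07 = 2.46 × 10⁵.
0.497 M / 2.46 × 10⁵ = 2.02 × 10⁻⁶ M = 2020 nM.

2020 nM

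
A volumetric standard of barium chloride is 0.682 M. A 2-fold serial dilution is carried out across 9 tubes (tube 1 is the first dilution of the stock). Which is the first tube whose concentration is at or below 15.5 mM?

tube 6

Tube n has concentration 0.682 M / 2ⁿ.
Need 2ⁿ ≥ 0.682 M / 15.5 mM = 44.0, so n ≥ 5.46.
First such tube: n = 6.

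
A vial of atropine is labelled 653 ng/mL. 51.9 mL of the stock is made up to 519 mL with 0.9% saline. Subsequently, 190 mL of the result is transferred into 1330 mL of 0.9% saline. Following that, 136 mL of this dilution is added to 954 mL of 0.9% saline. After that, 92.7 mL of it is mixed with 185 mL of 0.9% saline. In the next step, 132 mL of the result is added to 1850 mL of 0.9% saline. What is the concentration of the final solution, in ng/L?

22.6 ng/L

Overall dilution factor = 10 × 8 × 8.015 × 2.996 × 15.02 = 2.88 × 10⁴.
653 ng/mL / 2.88 × 10⁴ = 0.0226 ng/mL = 22.6 ng/L.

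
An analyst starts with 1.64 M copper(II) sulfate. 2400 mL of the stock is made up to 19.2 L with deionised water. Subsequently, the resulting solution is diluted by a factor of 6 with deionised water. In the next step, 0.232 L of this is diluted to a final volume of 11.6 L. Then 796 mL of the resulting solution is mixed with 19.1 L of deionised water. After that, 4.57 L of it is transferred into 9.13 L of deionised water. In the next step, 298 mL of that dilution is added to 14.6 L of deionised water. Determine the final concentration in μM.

0.182 μM

Overall dilution factor = 8 × 6 × 50 × 24.99 × 2.998 × 49.99 = 8.99 × 10⁶.
1.64 M / 8.99 × 10⁶ = 1.82 × 10⁻⁷ M = 0.182 μM.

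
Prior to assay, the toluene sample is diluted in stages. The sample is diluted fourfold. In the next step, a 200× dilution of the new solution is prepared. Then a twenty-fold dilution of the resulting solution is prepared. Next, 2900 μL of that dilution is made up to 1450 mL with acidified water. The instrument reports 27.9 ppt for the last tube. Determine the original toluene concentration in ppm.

Overall dilution factor = 4 × 200 × 20 × 500 = 8.00 × 10⁶.
Original = 27.9 ppt × 8.00 × 10⁶ = 2.23 × 10⁸ ppt = 223 ppm.

223 ppm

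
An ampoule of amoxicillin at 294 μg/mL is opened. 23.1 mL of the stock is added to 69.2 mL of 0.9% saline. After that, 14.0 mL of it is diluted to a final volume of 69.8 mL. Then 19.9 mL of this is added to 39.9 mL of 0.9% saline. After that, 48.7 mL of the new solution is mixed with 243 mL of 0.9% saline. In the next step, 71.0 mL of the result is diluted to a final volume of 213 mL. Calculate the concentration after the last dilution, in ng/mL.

273 ng/mL

Overall dilution factor = 3.996 × 4.986 × 3.005 × 5.990 × 3 = 1076.
294 μg/mL / 1076 = 0.273 μg/mL = 273 ng/mL.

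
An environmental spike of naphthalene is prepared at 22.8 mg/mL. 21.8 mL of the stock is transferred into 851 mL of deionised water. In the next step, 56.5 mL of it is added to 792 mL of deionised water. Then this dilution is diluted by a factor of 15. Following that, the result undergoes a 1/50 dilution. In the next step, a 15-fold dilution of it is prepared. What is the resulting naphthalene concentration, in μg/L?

Overall dilution factor = 40.04 × 15.02 × 15 × 50 × 15 = 6.76 × 10⁶.
22.8 mg/mL / 6.76 × 10⁶ = 3.37 × 10⁻⁶ mg/mL = 3.37 μg/L.

3.37 μg/L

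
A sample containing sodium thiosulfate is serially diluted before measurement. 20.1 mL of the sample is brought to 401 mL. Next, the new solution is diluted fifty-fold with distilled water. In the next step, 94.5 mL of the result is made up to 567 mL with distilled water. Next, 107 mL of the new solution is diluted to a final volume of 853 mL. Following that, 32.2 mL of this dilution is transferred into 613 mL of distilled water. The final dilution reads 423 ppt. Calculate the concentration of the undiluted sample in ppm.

Overall dilution factor = 19.95 × 50 × 6 × 7.972 × 20.04 = 9.56 × 10⁵.
Original = 423 ppt × 9.56 × 10⁵ = 4.04 × 10⁸ ppt = 404 ppm.

404 ppm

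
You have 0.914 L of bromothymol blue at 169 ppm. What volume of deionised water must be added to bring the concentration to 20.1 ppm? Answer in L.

V₂ = C₁V₁/C₂ = 169 × 0.914 / 20.1 = 7.68 L.
Diluent to add = V₂ − V₁ = 7.68 − 0.914 = 6.77 L.

6.77 L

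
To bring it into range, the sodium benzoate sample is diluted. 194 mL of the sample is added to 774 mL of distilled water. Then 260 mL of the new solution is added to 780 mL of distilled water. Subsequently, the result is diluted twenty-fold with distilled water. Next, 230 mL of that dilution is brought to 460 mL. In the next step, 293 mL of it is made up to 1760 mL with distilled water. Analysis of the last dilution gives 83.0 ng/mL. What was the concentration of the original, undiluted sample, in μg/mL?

Overall dilution factor = 4.990 × 4 × 20 × 2 × 6.007 = 4796.
Original = 83.0 ng/mL × 4796 = 3.98 × 10⁵ ng/mL = 398 μg/mL.

398 μg/mL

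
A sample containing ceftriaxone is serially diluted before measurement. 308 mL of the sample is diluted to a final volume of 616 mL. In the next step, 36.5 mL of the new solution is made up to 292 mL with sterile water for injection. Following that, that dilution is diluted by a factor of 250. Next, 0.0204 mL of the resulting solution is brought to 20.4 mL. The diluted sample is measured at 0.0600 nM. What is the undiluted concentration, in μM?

240 μM

Overall dilution factor = 2 × 8 × 250 × 1000 = 4.00 × 10⁶.
Original = 0.0600 nM × 4.00 × 10⁶ = 2.40 × 10⁵ nM = 240 μM.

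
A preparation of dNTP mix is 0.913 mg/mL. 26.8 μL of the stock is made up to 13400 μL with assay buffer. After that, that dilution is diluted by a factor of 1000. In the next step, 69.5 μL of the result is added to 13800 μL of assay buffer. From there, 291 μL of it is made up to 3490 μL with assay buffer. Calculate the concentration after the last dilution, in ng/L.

0.763 ng/L

Overall dilution factor = 500 × 1000 × 199.6 × 11.99 = 1.20 × 10⁹.
0.913 mg/mL / 1.20 × 10⁹ = 7.63 × 10⁻¹⁰ mg/mL = 0.763 ng/L.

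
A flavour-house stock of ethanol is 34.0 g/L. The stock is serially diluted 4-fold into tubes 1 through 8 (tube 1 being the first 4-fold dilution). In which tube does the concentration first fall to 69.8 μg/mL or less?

tube 5

Tube n has concentration 34.0 g/L / 4ⁿ.
Need 4ⁿ ≥ 34.0 g/L / 69.8 μg/mL = 487, so n ≥ 4.46.
First such tube: n = 5.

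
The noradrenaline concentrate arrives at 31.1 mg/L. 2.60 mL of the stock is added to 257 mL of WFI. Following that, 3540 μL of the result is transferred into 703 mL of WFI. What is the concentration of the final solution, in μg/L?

1.56 μg/L

Overall dilution factor = 99.85 × 199.6 = 1.99 × 10⁴.
31.1 mg/L / 1.99 × 10⁴ = 1.56 × 10⁻³ mg/L = 1.56 μg/L.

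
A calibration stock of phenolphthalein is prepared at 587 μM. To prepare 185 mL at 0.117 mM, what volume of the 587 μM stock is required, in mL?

0.117 mM = 117 μM.
V₁ = C₂V₂/C₁ = 117 × 185 / 587 = 36.9 mL.

36.9 mL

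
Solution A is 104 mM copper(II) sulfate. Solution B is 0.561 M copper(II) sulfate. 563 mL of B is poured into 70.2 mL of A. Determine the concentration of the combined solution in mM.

510 mM

C_B = 0.561 M = 561 mM.
C_mix = (C_A·V_A + C_B·V_B)/(V_A + V_B) = (104×70.2 + 561×563) / 633.2 = 510 mM.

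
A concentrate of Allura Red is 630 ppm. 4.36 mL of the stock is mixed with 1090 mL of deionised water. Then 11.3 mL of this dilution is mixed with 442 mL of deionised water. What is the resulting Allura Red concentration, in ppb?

62.6 ppb

Overall dilution factor = 251 × 40.12 = 1.01 × 10⁴.
630 ppm / 1.01 × 10⁴ = 0.0626 ppm = 62.6 ppb.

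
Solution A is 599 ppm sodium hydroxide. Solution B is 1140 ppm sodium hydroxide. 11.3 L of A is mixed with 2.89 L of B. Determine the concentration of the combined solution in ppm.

C_mix = (C_A·V_A + C_B·V_B)/(V_A + V_B) = (599×11.3 + 1140×2.89) / 14.19 = 709 ppm.

709 ppm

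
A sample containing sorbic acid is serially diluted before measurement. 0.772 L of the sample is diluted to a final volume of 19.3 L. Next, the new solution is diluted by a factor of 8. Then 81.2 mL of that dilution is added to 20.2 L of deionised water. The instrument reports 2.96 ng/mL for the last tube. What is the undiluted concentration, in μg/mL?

Overall dilution factor = 25 × 8 × 249.8 = 5.00 × 10⁴.
Original = 2.96 ng/mL × 5.00 × 10⁴ = 1.48 × 10⁵ ng/mL = 148 μg/mL.

148 μg/mL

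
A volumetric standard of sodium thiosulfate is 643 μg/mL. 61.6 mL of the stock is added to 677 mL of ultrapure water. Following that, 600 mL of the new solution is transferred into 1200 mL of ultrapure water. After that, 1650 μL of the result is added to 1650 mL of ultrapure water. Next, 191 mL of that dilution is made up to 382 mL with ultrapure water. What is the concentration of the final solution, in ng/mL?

Overall dilution factor = 11.99 × 3 × 1001 × 2 = 7.20 × 10⁴.
643 μg/mL / 7.20 × 10⁴ = 8.93 × 10⁻³ μg/mL = 8.93 ng/mL.

8.93 ng/mL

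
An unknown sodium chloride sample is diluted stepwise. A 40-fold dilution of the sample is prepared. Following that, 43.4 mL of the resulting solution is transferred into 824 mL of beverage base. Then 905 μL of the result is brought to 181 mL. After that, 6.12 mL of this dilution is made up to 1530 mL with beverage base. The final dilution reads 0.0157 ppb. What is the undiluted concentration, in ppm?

Overall dilution factor = 40 × 19.99 × 200 × 250 = 4.00 × 10⁷.
Original = 0.0157 ppb × 4.00 × 10⁷ = 6.28 × 10⁵ ppb = 628 ppm.

628 ppm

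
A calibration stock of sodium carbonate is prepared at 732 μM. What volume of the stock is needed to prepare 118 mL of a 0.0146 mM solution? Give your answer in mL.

0.0146 mM = 14.6 μM.
V₁ = C₂V₂/C₁ = 14.6 × 118 / 732 = 2.35 mL.

2.35 mL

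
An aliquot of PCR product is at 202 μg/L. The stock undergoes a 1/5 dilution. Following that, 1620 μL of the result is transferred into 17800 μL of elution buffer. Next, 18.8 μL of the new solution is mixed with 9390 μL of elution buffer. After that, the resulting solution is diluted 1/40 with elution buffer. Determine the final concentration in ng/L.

Overall dilution factor = 5 × 11.99 × 500.5 × 40 = 1.20 × 10⁶.
202 μg/L / 1.20 × 10⁶ = 1.68 × 10⁻⁴ μg/L = 0.168 ng/L.

0.168 ng/L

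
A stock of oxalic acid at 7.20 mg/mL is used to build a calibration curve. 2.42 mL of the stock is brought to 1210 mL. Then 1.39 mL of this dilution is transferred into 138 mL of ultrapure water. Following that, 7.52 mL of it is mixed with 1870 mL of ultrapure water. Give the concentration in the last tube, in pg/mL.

575 pg/mL

Overall dilution factor = 500 × 100.3 × 249.7 = 1.25 × 10⁷.
7.20 mg/mL / 1.25 × 10⁷ = 5.75 × 10⁻⁷ mg/mL = 575 pg/mL.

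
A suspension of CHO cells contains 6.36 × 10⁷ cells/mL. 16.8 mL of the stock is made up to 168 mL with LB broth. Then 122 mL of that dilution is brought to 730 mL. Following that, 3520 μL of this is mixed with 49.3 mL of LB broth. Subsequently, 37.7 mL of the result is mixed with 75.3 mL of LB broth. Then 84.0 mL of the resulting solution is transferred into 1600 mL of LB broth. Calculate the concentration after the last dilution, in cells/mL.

1180 cells/mL

Overall dilution factor = 10 × 5.984 × 15.01 × 2.997 × 20.05 = 5.40 × 10⁴.
6.36 × 10⁷ cells/mL / 5.40 × 10⁴ = 1180 cells/mL.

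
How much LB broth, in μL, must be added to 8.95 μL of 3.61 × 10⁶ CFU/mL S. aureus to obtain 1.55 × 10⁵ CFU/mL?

199 μL

V₂ = C₁V₁/C₂ = 3.61 × 10⁶ × 8.95 / 1.55 × 10⁵ = 208 μL.
Diluent to add = V₂ − V₁ = 208 − 8.95 = 199 μL.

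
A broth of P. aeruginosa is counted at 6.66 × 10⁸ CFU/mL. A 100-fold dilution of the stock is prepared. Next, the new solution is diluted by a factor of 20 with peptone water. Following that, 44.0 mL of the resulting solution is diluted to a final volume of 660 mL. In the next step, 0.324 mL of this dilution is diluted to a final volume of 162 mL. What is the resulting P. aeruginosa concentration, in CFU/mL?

Overall dilution factor = 100 × 20 × 15 × 500 = 1.50 × 10⁷.
6.66 × 10⁸ CFU/mL / 1.50 × 10⁷ = 44.4 CFU/mL.

44.4 CFU/mL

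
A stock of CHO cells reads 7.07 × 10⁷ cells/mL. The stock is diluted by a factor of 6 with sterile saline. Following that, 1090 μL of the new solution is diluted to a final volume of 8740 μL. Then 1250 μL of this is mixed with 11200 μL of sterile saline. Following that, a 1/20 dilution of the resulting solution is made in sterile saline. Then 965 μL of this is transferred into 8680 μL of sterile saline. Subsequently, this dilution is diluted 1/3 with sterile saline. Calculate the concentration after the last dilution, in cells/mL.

Overall dilution factor = 6 × 8.018 × 9.960 × 20 × 9.995 × 3 = 2.87 × 10⁵.
7.07 × 10⁷ cells/mL / 2.87 × 10⁵ = 246 cells/mL.

246 cells/mL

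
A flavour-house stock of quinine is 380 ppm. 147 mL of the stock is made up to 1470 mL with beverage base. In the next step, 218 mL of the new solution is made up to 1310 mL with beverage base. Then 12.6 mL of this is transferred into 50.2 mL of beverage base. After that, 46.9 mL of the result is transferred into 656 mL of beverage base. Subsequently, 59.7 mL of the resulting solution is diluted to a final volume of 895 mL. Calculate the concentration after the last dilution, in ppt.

5650 ppt

Overall dilution factor = 10 × 6.009 × 4.984 × 14.99 × 14.99 = 6.73 × 10⁴.
380 ppm / 6.73 × 10⁴ = 5.65 × 10⁻³ ppm = 5650 ppt.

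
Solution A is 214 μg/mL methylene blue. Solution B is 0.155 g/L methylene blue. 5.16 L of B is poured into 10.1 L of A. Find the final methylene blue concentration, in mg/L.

194 mg/L

C_B = 0.155 g/L = 155 μg/mL.
C_mix = (C_A·V_A + C_B·V_B)/(V_A + V_B) = (214×10.1 + 155×5.16) / 15.26 = 194 μg/mL = 194 mg/L.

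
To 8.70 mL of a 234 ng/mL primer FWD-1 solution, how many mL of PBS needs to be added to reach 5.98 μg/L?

332 mL

5.98 μg/L = 5.98 ng/mL.
V₂ = C₁V₁/C₂ = 234 × 8.70 / 5.98 = 340 mL.
Diluent to add = V₂ − V₁ = 340 − 8.70 = 332 mL.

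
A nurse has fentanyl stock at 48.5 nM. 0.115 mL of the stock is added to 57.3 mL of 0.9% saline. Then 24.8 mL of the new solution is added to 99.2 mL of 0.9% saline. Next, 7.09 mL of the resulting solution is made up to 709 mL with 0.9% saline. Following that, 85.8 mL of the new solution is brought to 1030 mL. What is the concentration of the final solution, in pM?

Overall dilution factor = 499.3 × 5 × 100 × 12.00 = 3.00 × 10⁶.
48.5 nM / 3.00 × 10⁶ = 1.62 × 10⁻⁵ nM = 0.0162 pM.

0.0162 pM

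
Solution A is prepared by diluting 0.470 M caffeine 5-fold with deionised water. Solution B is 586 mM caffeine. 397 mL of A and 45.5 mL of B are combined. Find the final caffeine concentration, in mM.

C_A = 0.470 M / 5 = 0.0940 M.
C_B = 586 mM = 0.586 M.
C_mix = (C_A·V_A + C_B·V_B)/(V_A + V_B) = (0.0940×397 + 0.586×45.5) / 442.5 = 0.145 M = 145 mM.

145 mM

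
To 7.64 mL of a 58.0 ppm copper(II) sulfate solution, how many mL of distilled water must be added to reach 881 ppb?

881 ppb = 0.881 ppm.
V₂ = C₁V₁/C₂ = 58.0 × 7.64 / 0.881 = 503 mL.
Diluent to add = V₂ − V₁ = 503 − 7.64 = 495 mL.

495 mL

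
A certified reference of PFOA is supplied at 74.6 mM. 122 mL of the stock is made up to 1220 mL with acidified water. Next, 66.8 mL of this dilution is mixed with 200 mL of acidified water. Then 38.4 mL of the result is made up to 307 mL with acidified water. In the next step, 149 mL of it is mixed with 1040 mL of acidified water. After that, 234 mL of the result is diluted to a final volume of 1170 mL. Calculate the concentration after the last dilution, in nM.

5860 nM

Overall dilution factor = 10 × 3.994 × 7.995 × 7.980 × 5 = 1.27 × 10⁴.
74.6 mM / 1.27 × 10⁴ = 5.86 × 10⁻³ mM = 5860 nM.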